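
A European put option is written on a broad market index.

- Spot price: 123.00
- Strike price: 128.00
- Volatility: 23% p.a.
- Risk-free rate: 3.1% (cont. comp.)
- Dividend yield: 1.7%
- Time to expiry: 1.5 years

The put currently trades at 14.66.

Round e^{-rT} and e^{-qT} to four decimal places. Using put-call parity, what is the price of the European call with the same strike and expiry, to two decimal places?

12.37

e^(−qT) = e^(−0.017·1.5) = 0.9748;  e^(−rT) = e^(−0.031·1.5) = 0.9546
Put-call parity: C − P = S·e^(−qT) − K·e^(−rT) = 123·0.9748 − 128·0.9546 = 119.9004 − 122.1888 = -2.2884
C = P + (C − P) = 14.66 + (-2.2884) = 12.3716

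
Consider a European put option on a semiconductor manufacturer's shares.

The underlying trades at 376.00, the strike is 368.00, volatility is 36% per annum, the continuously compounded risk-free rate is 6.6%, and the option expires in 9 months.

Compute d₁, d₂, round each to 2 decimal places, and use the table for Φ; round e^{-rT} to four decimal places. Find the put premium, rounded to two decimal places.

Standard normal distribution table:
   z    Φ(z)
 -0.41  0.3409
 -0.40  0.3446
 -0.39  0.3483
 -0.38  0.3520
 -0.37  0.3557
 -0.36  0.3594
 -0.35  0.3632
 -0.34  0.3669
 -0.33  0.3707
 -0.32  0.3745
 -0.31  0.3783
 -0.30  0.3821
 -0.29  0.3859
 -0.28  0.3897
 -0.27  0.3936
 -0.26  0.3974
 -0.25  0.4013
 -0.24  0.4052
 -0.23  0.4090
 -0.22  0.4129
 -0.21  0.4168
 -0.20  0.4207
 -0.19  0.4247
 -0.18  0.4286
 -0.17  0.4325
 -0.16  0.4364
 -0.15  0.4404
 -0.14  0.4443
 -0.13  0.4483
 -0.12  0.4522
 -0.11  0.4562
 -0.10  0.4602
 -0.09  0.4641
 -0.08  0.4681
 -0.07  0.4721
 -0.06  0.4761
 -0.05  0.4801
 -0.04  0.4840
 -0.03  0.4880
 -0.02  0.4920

32.99

σ√T = 0.36 × 0.8660 = 0.3118
d₁ = [ln(376/368) + (0.066 + ½·0.36²)·0.75] / (σ√T) = (0.0215 + 0.0981) / 0.3118 = 0.3836 ⇒ 0.38
d₂ = 0.3836 − 0.3118 = 0.0719 ⇒ 0.07
exp(−rT) = exp(−0.066·0.75) = 0.9517
N(−d₂) = N(-0.07) = 0.4721;  N(−d₁) = N(-0.38) = 0.3520
P = 368·0.9517·0.4721 − 376·0.3520 = 165.3415 − 132.3520 = 32.9895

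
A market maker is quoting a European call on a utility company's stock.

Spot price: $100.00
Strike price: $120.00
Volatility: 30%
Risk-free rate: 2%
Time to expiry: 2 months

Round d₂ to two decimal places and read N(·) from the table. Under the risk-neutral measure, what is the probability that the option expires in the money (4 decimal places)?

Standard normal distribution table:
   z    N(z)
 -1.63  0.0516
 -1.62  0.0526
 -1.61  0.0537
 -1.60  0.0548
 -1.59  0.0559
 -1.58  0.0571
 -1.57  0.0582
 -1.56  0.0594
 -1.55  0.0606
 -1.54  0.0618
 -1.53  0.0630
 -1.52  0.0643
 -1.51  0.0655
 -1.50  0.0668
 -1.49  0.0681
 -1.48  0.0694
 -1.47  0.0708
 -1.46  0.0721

σ√T = 0.3 × 0.4082 = 0.1225
d₁ = [ln(100/120) + (0.02 + ½·0.3²)·0.1667] / (σ√T) = (-0.1823 + 0.0108) / 0.1225 = -1.4002 ⇒ -1.40
d₂ = -1.4002 − 0.1225 = -1.5227 ⇒ -1.52
Risk-neutral Pr[S_T > K] = N(d₂) = N(-1.52) = 0.0643

0.0643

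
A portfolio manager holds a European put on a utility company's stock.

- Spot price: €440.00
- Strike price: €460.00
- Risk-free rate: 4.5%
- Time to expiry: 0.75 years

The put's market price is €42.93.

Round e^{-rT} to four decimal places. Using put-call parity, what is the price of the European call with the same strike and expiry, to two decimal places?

€38.20

exp(−rT) = exp(−0.045·0.75) = 0.9668
Put-call parity: C − P = S − K·e^(−rT) = 440 − 460·0.9668 = 440 − 444.7280 = -4.7280
C = P + (C − P) = 42.93 + (-4.7280) = 38.2020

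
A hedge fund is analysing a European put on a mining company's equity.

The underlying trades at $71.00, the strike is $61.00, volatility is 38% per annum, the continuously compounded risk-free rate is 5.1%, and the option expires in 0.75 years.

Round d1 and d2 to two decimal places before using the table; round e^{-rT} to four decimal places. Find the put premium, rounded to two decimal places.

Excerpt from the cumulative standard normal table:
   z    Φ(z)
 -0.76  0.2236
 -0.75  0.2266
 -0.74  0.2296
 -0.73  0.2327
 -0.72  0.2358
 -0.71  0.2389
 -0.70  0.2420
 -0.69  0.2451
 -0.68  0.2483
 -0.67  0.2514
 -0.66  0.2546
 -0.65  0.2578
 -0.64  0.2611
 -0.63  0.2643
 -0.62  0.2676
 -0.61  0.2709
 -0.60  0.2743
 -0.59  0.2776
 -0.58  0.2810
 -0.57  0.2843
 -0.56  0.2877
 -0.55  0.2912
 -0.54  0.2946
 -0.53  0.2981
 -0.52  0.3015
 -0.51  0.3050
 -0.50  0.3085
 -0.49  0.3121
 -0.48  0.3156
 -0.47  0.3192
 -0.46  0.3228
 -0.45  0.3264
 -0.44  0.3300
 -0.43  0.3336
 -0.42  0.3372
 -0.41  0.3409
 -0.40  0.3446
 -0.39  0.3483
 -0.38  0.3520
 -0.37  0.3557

σ√T = 0.38·√0.75 = 0.3291
d₁ = [ln(71/61) + (0.051 + ½·0.38²)·0.75] / (σ√T) = (0.1518 + 0.0924) / 0.3291 = 0.7421 ⇒ 0.74
d₂ = 0.7421 − 0.3291 = 0.4130 ⇒ 0.41
exp(−rT) = exp(−0.051·0.75) = 0.9625
P = 61·0.9625·N(-0.41) − 71·N(-0.74) = 61·0.9625·0.3409 − 71·0.2296 = 20.0151 − 16.3016 = 3.7135

$3.71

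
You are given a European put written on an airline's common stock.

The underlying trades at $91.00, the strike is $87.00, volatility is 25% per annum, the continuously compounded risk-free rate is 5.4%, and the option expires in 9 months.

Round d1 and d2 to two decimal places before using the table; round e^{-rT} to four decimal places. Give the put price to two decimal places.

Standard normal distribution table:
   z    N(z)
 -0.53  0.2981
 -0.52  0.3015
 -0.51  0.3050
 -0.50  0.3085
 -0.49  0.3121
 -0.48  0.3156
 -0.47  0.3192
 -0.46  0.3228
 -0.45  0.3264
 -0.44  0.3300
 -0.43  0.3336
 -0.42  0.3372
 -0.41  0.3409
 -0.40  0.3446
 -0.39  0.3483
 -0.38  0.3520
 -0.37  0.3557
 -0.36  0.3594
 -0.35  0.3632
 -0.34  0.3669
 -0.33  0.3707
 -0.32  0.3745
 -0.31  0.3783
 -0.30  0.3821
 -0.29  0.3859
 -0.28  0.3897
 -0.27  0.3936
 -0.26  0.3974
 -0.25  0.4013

σ√T = 0.25·√0.75 = 0.2165
ln(S/K) + (r + σ²/2)T = ln(91/87) + (0.054 + 0.25²/2)·0.75 = 0.0450 + 0.0639 = 0.1089
d₁ = 0.1089 / 0.2165 = 0.5029 ≈ 0.50
d₂ = d₁ − σ√T = 0.5029 − 0.2165 = 0.2864 ≈ 0.29
e^(−rT) = e^(−0.054·0.75) = 0.9603
N(−d₂) = N(-0.29) = 0.3859;  N(−d₁) = N(-0.50) = 0.3085
P = 87·0.9603·0.3859 − 91·0.3085 = 32.2404 − 28.0735 = 4.1669

$4.17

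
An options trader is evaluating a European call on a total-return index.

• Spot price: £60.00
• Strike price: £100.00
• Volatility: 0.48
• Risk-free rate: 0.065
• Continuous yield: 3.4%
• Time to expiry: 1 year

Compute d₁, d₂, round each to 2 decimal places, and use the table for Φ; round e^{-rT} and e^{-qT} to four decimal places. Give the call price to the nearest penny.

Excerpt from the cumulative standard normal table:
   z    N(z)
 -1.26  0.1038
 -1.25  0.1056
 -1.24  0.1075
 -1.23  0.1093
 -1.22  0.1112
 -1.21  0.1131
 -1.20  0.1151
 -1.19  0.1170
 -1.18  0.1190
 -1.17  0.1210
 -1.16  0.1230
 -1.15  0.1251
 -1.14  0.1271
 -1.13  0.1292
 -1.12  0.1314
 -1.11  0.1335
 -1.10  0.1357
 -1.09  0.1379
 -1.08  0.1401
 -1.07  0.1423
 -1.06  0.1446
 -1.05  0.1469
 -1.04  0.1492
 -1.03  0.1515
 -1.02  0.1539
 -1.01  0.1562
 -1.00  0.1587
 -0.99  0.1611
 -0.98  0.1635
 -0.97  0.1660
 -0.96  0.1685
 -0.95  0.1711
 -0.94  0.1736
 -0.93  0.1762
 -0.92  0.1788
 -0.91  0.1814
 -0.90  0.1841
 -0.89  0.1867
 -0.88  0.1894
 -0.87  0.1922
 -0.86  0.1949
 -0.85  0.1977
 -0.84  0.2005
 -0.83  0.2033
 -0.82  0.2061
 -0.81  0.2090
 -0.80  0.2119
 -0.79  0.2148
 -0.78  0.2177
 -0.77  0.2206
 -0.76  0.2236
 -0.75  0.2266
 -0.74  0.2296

£2.89

σ√T = 0.48·√1 = 0.4800
ln(S/K) + (r − q + σ²/2)T = ln(60/100) + (0.065 − 0.034 + 0.48²/2)·1 = -0.5108 + 0.1462 = -0.3646
d₁ = -0.3646 / 0.4800 = -0.7596 ≈ -0.76
d₂ = d₁ − σ√T = -0.7596 − 0.4800 = -1.2396 ≈ -1.24
exp(−qT) = exp(−0.034·1) = 0.9666;  exp(−rT) = exp(−0.065·1) = 0.9371
N(d₁) = N(-0.76) = 0.2236;  N(d₂) = N(-1.24) = 0.1075
C = 60·0.9666·0.2236 − 100·0.9371·0.1075 = 12.9679 − 10.0738 = 2.8941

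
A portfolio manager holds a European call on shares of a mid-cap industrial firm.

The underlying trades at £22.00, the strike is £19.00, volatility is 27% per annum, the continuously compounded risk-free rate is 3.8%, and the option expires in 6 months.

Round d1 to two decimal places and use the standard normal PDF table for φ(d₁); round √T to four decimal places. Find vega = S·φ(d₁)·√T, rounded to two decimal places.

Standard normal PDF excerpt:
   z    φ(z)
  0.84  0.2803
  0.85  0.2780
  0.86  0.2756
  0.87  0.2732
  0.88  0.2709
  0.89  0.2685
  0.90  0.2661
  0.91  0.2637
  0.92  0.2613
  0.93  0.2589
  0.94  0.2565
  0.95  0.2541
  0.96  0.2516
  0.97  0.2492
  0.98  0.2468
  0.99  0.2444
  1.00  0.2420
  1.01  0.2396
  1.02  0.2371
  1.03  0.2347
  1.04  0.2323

3.91

T = 0.5;  σ√T = 0.1909
ln(S/K) + (r + σ²/2)T = ln(22/19) + (0.038 + 0.27²/2)·0.5 = 0.1466 + 0.0372 = 0.1838
d₁ = 0.1838 / 0.1909 = 0.9629 which rounds to 0.96
√T = √0.5 = 0.7071
φ(d₁) = φ(0.96) = 0.2516
vega = S·φ(d₁)·√T = 22·0.2516·0.7071 = 3.9139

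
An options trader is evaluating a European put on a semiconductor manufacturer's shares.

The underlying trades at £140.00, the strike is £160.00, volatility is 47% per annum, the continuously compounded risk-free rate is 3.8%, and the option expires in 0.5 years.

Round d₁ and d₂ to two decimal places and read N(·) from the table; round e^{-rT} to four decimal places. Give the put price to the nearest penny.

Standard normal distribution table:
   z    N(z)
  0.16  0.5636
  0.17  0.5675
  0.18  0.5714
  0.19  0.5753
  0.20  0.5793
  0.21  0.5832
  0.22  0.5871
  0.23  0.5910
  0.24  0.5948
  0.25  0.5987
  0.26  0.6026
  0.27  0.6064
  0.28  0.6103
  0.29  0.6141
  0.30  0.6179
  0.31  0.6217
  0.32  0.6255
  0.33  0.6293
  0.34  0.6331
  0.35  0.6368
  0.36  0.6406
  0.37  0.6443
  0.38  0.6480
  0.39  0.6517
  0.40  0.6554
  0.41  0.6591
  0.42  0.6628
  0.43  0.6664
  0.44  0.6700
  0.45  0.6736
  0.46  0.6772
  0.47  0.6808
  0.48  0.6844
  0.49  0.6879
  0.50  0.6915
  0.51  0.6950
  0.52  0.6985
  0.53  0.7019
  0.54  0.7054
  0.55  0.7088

σ√T = 0.47·√0.5 = 0.3323
d₁ = [ln(140/160) + (0.038 + 0.47²/2)·0.5] / 0.3323 = [-0.1335 + 0.0742] / 0.3323 = -0.1785 ⇒ -0.18
d₂ = d₁ − σ√T = -0.1785 − 0.3323 = -0.5108 ⇒ -0.51
exp(−rT) = exp(−0.038·0.5) = 0.9812
N(−d₂) = N(0.51) = 0.6950;  N(−d₁) = N(0.18) = 0.5714
P = 160·0.9812·0.6950 − 140·0.5714 = 109.1094 − 79.9960 = 29.1134

£29.11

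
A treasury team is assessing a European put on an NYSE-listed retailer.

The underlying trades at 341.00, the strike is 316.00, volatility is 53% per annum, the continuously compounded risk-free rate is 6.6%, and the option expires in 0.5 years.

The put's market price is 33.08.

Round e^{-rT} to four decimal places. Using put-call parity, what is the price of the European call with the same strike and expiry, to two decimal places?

68.35

e^(−rT) = e^(−0.066·0.5) = 0.9675
Put-call parity: C − P = S − K·e^(−rT) = 341 − 316·0.9675 = 341 − 305.7300 = 35.2700
C = P + (C − P) = 33.08 + (35.2700) = 68.3500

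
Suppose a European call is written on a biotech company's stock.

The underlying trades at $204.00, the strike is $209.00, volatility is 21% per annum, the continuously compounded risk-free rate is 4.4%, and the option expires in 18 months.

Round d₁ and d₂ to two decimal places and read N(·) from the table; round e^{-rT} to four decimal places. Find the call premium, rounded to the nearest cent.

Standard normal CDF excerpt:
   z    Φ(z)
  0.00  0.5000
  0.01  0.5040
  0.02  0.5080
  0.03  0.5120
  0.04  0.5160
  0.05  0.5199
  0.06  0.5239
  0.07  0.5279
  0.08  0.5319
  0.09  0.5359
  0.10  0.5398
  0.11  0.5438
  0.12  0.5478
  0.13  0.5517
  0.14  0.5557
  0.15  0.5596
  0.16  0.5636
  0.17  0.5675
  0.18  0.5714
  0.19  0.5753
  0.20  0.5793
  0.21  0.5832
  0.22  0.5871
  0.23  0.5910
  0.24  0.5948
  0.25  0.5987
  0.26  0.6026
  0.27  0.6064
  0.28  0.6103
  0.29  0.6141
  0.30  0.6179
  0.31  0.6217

σ√T = 0.21 × 1.2247 = 0.2572
d₁ = [ln(204/209) + (0.044 + 0.21²/2)·1.5] / 0.2572 = [-0.0242 + 0.0991] / 0.2572 = 0.2911 which rounds to 0.29
d₂ = d₁ − σ√T = 0.2911 − 0.2572 = 0.0339 which rounds to 0.03
e^(−rT) = e^(−0.044·1.5) = 0.9361
N(d₁) = N(0.29) = 0.6141;  N(d₂) = N(0.03) = 0.5120
C = 204·0.6141 − 209·0.9361·0.5120 = 125.2764 − 100.1702 = 25.1062

$25.11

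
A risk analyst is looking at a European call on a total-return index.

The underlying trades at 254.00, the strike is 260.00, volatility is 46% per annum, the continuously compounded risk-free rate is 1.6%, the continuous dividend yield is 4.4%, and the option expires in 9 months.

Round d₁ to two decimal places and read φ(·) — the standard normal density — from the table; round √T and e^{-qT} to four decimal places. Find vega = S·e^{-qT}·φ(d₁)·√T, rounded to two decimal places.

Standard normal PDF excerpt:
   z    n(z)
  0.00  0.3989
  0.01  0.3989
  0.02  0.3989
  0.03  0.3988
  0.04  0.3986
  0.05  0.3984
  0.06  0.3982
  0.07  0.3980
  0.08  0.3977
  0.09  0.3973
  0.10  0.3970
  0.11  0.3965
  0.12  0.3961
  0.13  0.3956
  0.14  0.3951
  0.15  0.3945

84.55

T = 0.75;  σ√T = 0.3984
d₁ = [ln(254/260) + (0.016 − 0.044 + 0.46²/2)·0.75] / 0.3984 = [-0.0233 + 0.0584] / 0.3984 = 0.0879 ≈ 0.09
√T = √0.75 = 0.8660
φ(d₁) = φ(0.09) = 0.3973
exp(−qT) = exp(−0.044·0.75) = 0.9675
vega = S·exp(−qT)·φ(d₁)·√T = 254·0.9675·0.3973·0.8660 = 84.5515
(The put has the same vega.)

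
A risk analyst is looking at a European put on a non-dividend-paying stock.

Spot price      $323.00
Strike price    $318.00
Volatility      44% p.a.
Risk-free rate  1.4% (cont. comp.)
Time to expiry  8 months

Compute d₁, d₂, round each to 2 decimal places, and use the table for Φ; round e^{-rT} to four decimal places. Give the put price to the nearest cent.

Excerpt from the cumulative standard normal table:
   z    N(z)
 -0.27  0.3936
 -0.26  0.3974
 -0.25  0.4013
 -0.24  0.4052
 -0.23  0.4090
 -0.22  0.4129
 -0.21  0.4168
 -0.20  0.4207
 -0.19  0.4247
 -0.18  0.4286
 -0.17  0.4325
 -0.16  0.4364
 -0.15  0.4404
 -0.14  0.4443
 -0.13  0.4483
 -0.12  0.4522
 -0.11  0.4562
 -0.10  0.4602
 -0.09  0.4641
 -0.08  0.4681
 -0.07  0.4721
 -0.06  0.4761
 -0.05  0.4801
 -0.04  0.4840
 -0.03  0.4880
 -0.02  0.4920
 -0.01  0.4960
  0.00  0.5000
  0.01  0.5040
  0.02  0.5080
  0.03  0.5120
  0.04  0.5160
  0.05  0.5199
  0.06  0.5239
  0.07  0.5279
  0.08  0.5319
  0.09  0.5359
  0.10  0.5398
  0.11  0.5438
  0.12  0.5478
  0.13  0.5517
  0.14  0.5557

σ√T = 0.44 × 0.8165 = 0.3593
d₁ = [ln(323/318) + (0.014 + 0.44²/2)·0.6667] / 0.3593 = [0.0156 + 0.0739] / 0.3593 = 0.2490 ⇒ 0.25
d₂ = d₁ − σ√T = 0.2490 − 0.3593 = -0.1102 ⇒ -0.11
exp(−rT) = exp(−0.014·0.6667) = 0.9907
P = 318·0.9907·N(0.11) − 323·N(-0.25) = 318·0.9907·0.5438 − 323·0.4013 = 171.3202 − 129.6199 = 41.7003

$41.70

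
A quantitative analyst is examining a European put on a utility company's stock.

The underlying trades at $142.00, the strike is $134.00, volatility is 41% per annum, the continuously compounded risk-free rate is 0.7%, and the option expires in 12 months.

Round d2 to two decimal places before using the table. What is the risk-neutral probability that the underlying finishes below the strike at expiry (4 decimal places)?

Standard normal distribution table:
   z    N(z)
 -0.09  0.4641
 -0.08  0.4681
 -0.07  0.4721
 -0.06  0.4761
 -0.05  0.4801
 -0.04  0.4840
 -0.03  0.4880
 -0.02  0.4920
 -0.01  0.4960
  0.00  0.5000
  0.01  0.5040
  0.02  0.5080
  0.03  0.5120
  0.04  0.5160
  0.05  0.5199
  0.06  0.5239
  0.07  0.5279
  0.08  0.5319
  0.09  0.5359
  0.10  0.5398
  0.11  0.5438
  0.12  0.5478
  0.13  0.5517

σ√T = 0.41·√1 = 0.4100
d₁ = [ln(142/134) + (0.007 + ½·0.41²)·1] / (σ√T) = (0.0580 + 0.0910) / 0.4100 = 0.3635 ≈ 0.36
d₂ = 0.3635 − 0.4100 = -0.0465 ≈ -0.05
Risk-neutral Pr[S_T < K] = N(−d₂) = N(0.05) = 0.5199

0.5199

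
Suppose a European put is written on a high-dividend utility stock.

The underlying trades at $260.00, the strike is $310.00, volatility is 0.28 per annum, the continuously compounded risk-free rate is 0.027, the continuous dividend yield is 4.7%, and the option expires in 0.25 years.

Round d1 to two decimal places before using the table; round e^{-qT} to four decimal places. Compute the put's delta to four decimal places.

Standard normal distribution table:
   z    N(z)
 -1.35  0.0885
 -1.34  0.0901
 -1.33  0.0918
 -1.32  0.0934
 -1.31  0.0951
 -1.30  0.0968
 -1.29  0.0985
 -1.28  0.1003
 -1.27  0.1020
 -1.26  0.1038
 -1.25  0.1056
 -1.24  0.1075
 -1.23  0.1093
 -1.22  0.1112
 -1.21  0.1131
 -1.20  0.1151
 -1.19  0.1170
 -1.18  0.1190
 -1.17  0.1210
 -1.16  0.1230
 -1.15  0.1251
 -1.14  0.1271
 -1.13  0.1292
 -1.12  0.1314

-0.8784

σ√T = 0.28·√0.25 = 0.1400
d₁ = [ln(260/310) + (0.027 − 0.047 + ½·0.28²)·0.25] / (σ√T) = (-0.1759 + 0.0048) / 0.1400 = -1.2221 ⇒ -1.22
N(d₁) = N(-1.22) = 0.1112
Δ_put = e^(−qT)·(N(d₁) − 1) = 0.9883·(0.1112 − 1) = -0.8784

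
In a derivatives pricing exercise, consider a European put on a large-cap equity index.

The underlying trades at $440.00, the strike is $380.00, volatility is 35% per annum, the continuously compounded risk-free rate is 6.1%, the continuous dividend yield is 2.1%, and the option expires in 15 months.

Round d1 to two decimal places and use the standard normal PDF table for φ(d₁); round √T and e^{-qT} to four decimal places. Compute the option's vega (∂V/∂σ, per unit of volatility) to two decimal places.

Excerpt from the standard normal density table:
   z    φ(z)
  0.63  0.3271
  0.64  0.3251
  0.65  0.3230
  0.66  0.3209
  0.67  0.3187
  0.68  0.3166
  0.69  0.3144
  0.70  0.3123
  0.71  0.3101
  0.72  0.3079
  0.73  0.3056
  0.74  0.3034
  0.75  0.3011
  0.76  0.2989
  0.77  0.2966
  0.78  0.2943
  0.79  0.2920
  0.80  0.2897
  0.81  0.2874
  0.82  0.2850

149.65

σ√T = 0.35·√1.25 = 0.3913
d₁ = [ln(440/380) + (0.061 − 0.021 + ½·0.35²)·1.25] / (σ√T) = (0.1466 + 0.1266) / 0.3913 = 0.6981 which rounds to 0.70
√T = √1.25 = 1.1180
φ(d₁) = φ(0.70) = 0.3123
e^(−qT) = e^(−0.021·1.25) = 0.9741
vega = S·e^(−qT)·φ(d₁)·√T = 440·0.9741·0.3123·1.1180 = 149.6477
(The call has the same vega.)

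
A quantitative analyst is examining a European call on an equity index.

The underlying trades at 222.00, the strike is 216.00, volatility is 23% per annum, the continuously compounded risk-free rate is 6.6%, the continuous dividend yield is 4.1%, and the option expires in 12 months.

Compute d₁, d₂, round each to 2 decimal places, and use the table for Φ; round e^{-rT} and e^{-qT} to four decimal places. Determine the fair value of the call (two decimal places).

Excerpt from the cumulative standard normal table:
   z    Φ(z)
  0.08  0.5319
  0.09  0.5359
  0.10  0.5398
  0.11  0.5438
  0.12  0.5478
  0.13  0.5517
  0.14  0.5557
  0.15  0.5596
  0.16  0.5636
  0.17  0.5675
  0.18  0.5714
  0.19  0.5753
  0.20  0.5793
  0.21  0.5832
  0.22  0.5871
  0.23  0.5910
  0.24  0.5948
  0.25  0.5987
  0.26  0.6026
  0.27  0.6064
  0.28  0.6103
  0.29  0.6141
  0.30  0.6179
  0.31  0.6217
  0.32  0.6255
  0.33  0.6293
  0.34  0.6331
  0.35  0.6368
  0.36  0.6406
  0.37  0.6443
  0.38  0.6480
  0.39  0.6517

σ√T = 0.23·√1 = 0.2300
d₁ = [ln(222/216) + (0.066 − 0.041 + 0.23²/2)·1] / 0.2300 = [0.0274 + 0.0515] / 0.2300 = 0.3428 ≈ 0.34
d₂ = d₁ − σ√T = 0.3428 − 0.2300 = 0.1128 ≈ 0.11
e^(−qT) = e^(−0.041·1) = 0.9598;  e^(−rT) = e^(−0.066·1) = 0.9361
C = 222·0.9598·N(0.34) − 216·0.9361·N(0.11) = 222·0.9598·0.6331 − 216·0.9361·0.5438 = 134.8982 − 109.9551 = 24.9431

24.94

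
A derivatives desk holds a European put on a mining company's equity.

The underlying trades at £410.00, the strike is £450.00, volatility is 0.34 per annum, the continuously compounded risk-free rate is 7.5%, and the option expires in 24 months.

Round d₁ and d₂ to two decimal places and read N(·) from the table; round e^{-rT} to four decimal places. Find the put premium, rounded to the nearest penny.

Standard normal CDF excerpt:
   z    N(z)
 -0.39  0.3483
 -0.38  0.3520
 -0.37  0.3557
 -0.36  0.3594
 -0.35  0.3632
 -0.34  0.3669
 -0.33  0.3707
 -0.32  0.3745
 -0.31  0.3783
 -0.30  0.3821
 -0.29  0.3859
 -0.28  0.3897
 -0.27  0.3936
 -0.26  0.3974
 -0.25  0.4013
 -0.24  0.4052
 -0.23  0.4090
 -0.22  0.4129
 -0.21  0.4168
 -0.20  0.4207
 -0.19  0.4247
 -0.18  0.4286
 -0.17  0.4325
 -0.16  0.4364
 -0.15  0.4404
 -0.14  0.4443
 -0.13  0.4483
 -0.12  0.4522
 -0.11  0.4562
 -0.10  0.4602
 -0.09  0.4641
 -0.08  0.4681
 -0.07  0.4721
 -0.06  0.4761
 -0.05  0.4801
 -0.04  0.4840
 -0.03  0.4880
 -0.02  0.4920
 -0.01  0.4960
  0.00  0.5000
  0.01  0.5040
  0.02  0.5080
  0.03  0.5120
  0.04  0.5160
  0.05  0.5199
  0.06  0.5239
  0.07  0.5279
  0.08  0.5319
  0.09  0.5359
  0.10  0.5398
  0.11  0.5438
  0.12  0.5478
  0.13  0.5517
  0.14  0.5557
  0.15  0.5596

£64.82

T = 2;  σ√T = 0.4808
ln(S/K) + (r + σ²/2)T = ln(410/450) + (0.075 + 0.34²/2)·2 = -0.0931 + 0.2656 = 0.1725
d₁ = 0.1725 / 0.4808 = 0.3588 → 0.36
d₂ = d₁ − σ√T = 0.3588 − 0.4808 = -0.1221 → -0.12
exp(−rT) = exp(−0.075·2) = 0.8607
P = 450·0.8607·N(0.12) − 410·N(-0.36) = 450·0.8607·0.5478 − 410·0.3594 = 212.1712 − 147.3540 = 64.8172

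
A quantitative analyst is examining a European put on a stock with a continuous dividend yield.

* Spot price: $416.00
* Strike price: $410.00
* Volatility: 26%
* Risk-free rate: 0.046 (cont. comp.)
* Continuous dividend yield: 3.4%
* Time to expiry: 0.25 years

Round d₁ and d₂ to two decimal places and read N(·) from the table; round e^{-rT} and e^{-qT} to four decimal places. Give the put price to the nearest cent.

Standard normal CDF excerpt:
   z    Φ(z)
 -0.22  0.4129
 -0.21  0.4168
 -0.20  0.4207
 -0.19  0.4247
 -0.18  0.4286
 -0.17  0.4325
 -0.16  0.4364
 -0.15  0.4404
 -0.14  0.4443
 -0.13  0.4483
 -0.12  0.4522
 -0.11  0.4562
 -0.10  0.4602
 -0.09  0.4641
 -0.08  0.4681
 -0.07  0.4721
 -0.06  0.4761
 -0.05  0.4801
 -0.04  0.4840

σ√T = 0.26·√0.25 = 0.1300
d₁ = [ln(416/410) + (0.046 − 0.034 + 0.26²/2)·0.25] / 0.1300 = [0.0145 + 0.0115] / 0.1300 = 0.1998 → 0.20
d₂ = d₁ − σ√T = 0.1998 − 0.1300 = 0.0698 → 0.07
exp(−qT) = exp(−0.034·0.25) = 0.9915;  exp(−rT) = exp(−0.046·0.25) = 0.9886
N(−d₂) = N(-0.07) = 0.4721;  N(−d₁) = N(-0.20) = 0.4207
P = 410·0.9886·0.4721 − 416·0.9915·0.4207 = 191.3544 − 173.5236 = 17.8308

$17.83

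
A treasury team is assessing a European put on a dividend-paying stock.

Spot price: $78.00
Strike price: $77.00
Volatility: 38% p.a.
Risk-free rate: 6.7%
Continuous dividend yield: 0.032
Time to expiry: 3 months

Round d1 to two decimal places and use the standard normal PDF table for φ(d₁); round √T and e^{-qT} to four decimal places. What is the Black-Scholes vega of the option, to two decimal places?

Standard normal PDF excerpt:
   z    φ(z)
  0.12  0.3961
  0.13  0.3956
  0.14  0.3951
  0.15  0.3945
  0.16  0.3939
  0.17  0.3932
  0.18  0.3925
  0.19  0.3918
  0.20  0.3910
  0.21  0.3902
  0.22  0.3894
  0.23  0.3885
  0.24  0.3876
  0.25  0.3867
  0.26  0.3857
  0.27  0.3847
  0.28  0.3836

15.10

σ√T = 0.38·√0.25 = 0.1900
d₁ = [ln(78/77) + (0.067 − 0.032 + 0.38²/2)·0.25] / 0.1900 = [0.0129 + 0.0268] / 0.1900 = 0.2090 → 0.21
√T = √0.25 = 0.5000
φ(d₁) = φ(0.21) = 0.3902
exp(−qT) = exp(−0.032·0.25) = 0.9920
vega = S·exp(−qT)·φ(d₁)·√T = 78·0.9920·0.3902·0.5000 = 15.0961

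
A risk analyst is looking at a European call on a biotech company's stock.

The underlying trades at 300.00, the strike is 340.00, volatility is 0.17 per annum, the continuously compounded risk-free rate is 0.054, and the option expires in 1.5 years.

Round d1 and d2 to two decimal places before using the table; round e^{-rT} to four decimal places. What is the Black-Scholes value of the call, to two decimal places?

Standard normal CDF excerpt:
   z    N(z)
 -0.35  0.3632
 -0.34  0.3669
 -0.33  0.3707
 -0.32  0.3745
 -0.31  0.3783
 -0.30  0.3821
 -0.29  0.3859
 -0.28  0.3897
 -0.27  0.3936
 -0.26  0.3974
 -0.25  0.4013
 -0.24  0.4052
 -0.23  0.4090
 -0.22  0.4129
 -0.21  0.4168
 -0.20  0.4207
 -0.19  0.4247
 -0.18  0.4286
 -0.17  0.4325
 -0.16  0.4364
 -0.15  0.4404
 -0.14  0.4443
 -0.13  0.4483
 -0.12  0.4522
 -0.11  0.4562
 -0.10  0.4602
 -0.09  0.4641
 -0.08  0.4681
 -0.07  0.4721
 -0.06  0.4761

19.44

σ√T = 0.17·√1.5 = 0.2082
d₁ = [ln(300/340) + (0.054 + ½·0.17²)·1.5] / (σ√T) = (-0.1252 + 0.1027) / 0.2082 = -0.1080 ≈ -0.11
d₂ = -0.1080 − 0.2082 = -0.3162 ≈ -0.32
e^(−rT) = e^(−0.054·1.5) = 0.9222
N(d₁) = N(-0.11) = 0.4562;  N(d₂) = N(-0.32) = 0.3745
C = 300·0.4562 − 340·0.9222·0.3745 = 136.8600 − 117.4237 = 19.4363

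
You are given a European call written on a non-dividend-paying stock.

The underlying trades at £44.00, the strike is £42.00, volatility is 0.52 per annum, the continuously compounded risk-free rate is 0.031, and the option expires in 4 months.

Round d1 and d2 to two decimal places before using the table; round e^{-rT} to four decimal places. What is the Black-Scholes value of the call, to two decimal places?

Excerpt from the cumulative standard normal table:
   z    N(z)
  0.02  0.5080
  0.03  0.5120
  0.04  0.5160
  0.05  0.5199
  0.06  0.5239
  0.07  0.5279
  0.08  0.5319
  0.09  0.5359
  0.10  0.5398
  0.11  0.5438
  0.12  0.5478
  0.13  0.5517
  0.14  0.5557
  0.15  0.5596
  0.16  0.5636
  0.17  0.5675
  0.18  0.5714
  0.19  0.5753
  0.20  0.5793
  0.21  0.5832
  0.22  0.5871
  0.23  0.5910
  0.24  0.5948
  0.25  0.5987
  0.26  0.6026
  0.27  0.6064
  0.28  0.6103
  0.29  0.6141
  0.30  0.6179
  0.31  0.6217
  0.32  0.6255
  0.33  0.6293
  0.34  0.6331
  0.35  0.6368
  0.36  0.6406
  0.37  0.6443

£6.41

T = 0.3333;  σ√T = 0.3002
d₁ = [ln(44/42) + (0.031 + ½·0.52²)·0.3333] / (σ√T) = (0.0465 + 0.0554) / 0.3002 = 0.3395 which rounds to 0.34
d₂ = 0.3395 − 0.3002 = 0.0393 which rounds to 0.04
exp(−rT) = exp(−0.031·0.3333) = 0.9897
C = 44·N(0.34) − 42·0.9897·N(0.04) = 44·0.6331 − 42·0.9897·0.5160 = 27.8564 − 21.4488 = 6.4076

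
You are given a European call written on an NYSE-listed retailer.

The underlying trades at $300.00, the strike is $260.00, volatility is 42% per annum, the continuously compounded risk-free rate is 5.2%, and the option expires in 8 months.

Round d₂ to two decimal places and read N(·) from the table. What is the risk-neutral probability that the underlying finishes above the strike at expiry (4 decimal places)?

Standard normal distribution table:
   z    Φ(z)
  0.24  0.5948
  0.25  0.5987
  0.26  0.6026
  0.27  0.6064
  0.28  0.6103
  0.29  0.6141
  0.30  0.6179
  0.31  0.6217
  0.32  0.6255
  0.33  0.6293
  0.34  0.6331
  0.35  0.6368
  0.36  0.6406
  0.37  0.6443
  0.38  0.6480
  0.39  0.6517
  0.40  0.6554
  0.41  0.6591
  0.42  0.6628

0.6368

σ√T = 0.42·√0.6667 = 0.3429
d₁ = [ln(300/260) + (0.052 + ½·0.42²)·0.6667] / (σ√T) = (0.1431 + 0.0935) / 0.3429 = 0.6898 → 0.69
d₂ = 0.6898 − 0.3429 = 0.3469 → 0.35
Pr(exercise) under Q = N(d₂) = 0.6368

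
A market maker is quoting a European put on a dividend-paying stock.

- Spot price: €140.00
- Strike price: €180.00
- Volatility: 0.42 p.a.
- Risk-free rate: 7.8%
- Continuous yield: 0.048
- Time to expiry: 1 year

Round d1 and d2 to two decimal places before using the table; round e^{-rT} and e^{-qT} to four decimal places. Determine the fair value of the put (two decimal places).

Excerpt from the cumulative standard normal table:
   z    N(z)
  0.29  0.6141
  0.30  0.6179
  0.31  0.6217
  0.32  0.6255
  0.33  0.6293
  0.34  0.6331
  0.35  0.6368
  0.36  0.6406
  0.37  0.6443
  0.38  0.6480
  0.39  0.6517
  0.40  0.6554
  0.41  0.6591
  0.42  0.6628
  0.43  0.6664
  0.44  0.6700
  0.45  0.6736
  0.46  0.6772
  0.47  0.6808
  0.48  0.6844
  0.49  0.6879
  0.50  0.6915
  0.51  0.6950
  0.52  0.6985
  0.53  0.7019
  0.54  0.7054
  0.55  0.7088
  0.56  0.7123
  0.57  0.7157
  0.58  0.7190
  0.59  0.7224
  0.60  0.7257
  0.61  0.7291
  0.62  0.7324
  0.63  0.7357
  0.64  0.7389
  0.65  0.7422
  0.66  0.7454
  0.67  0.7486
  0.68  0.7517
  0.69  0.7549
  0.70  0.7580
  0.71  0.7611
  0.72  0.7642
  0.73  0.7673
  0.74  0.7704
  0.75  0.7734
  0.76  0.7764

T = 1;  σ√T = 0.4200
d₁ = [ln(140/180) + (0.078 − 0.048 + 0.42²/2)·1] / 0.4200 = [-0.2513 + 0.1182] / 0.4200 = -0.3169 which rounds to -0.32
d₂ = d₁ − σ√T = -0.3169 − 0.4200 = -0.7369 which rounds to -0.74
e^(−qT) = e^(−0.048·1) = 0.9531;  e^(−rT) = e^(−0.078·1) = 0.9250
N(−d₂) = N(0.74) = 0.7704;  N(−d₁) = N(0.32) = 0.6255
P = 180·0.9250·0.7704 − 140·0.9531·0.6255 = 128.2716 − 83.4630 = 44.8086

€44.81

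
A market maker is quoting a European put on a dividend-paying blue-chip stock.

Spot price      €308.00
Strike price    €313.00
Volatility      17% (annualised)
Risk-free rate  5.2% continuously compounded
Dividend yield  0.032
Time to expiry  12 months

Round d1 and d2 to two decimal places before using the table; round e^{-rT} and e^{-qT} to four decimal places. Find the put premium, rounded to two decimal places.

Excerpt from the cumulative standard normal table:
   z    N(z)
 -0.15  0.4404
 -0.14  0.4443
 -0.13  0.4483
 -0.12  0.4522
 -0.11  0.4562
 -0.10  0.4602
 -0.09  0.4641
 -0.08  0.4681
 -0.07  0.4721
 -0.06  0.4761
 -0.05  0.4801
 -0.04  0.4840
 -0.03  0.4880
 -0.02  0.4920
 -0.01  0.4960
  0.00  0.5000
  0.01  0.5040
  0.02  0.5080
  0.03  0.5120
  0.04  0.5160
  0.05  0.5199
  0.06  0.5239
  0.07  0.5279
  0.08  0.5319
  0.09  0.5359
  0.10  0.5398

€19.58

σ√T = 0.17·√1 = 0.1700
d₁ = [ln(308/313) + (0.052 − 0.032 + ½·0.17²)·1] / (σ√T) = (-0.0161 + 0.0345) / 0.1700 = 0.1079 ⇒ 0.11
d₂ = 0.1079 − 0.1700 = -0.0621 ⇒ -0.06
e^(−qT) = e^(−0.032·1) = 0.9685;  e^(−rT) = e^(−0.052·1) = 0.9493
P = 313·0.9493·N(0.06) − 308·0.9685·N(-0.11) = 313·0.9493·0.5239 − 308·0.9685·0.4562 = 155.6669 − 136.0835 = 19.5833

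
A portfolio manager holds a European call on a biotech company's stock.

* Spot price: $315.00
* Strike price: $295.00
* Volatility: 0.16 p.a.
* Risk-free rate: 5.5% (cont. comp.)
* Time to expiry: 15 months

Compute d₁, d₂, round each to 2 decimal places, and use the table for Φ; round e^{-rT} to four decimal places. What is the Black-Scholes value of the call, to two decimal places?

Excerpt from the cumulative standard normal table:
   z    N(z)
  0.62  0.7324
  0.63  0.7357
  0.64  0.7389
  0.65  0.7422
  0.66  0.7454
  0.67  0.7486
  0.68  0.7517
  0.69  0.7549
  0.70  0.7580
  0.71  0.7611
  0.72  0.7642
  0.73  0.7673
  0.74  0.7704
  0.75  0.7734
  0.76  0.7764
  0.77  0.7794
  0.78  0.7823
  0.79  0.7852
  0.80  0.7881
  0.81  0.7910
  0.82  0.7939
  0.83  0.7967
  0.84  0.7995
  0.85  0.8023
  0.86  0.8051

σ√T = 0.16·√1.25 = 0.1789
ln(S/K) + (r + σ²/2)T = ln(315/295) + (0.055 + 0.16²/2)·1.25 = 0.0656 + 0.0847 = 0.1503
d₁ = 0.1503 / 0.1789 = 0.8405 ⇒ 0.84
d₂ = d₁ − σ√T = 0.8405 − 0.1789 = 0.6616 ⇒ 0.66
exp(−rT) = exp(−0.055·1.25) = 0.9336
C = 315·N(0.84) − 295·0.9336·N(0.66) = 315·0.7995 − 295·0.9336·0.7454 = 251.8425 − 205.2921 = 46.5504

$46.55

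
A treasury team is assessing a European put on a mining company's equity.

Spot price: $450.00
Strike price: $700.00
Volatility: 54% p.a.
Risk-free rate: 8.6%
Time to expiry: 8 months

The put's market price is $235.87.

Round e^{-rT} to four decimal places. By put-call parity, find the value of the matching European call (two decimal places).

e^(−rT) = e^(−0.086·0.6667) = 0.9443
Put-call parity: C − P = S − K·e^(−rT) = 450 − 700·0.9443 = 450 − 661.0100 = -211.0100
C = P + (C − P) = 235.87 + (-211.0100) = 24.8600

$24.86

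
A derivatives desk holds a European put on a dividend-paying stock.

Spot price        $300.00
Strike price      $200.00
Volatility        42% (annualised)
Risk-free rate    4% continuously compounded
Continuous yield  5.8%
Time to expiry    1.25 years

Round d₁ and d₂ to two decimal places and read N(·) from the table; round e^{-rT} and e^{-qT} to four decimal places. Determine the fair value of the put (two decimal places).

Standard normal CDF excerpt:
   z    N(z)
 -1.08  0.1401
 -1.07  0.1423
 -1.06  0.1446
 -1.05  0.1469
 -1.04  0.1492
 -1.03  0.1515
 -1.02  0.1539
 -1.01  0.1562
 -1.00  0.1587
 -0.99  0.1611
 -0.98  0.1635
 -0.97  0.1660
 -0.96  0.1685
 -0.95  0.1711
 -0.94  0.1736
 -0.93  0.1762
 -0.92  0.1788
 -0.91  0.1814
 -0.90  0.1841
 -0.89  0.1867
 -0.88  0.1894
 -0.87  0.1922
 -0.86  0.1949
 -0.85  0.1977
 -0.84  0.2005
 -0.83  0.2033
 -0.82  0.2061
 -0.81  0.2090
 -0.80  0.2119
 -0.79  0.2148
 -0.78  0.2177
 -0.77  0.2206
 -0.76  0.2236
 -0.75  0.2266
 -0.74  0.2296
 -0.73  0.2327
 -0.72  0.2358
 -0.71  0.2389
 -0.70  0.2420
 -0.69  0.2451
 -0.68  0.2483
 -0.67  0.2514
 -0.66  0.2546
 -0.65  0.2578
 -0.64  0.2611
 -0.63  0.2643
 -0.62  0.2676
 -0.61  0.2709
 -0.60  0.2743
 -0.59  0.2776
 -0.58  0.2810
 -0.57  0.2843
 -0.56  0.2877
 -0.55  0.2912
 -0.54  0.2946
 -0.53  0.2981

$12.47

σ√T = 0.42·√1.25 = 0.4696
ln(S/K) + (r − q + σ²/2)T = ln(300/200) + (0.04 − 0.058 + 0.42²/2)·1.25 = 0.4055 + 0.0877 = 0.4932
d₁ = 0.4932 / 0.4696 = 1.0503 which rounds to 1.05
d₂ = d₁ − σ√T = 1.0503 − 0.4696 = 0.5808 which rounds to 0.58
exp(−qT) = exp(−0.058·1.25) = 0.9301;  exp(−rT) = exp(−0.04·1.25) = 0.9512
N(−d₂) = N(-0.58) = 0.2810;  N(−d₁) = N(-1.05) = 0.1469
P = 200·0.9512·0.2810 − 300·0.9301·0.1469 = 53.4574 − 40.9895 = 12.4679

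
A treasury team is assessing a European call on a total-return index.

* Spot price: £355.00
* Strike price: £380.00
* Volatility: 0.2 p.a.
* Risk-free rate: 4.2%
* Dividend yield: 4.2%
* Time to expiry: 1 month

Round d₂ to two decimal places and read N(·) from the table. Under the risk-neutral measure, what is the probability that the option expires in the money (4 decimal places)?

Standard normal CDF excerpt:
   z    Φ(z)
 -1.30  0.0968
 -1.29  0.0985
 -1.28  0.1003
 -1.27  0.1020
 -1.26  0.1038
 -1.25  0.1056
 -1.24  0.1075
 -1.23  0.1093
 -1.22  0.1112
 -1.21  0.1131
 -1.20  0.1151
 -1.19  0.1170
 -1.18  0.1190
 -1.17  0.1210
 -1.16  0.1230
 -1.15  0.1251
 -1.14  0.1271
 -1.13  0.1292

T = 0.08333;  σ√T = 0.0577
ln(S/K) + (r − q + σ²/2)T = ln(355/380) + (0.042 − 0.042 + 0.2²/2)·0.08333 = -0.0681 + 0.0017 = -0.0664
d₁ = -0.0664 / 0.0577 = -1.1499 ≈ -1.15
d₂ = d₁ − σ√T = -1.1499 − 0.0577 = -1.2076 ≈ -1.21
Pr(exercise) under Q = N(d₂) = 0.1131

0.1131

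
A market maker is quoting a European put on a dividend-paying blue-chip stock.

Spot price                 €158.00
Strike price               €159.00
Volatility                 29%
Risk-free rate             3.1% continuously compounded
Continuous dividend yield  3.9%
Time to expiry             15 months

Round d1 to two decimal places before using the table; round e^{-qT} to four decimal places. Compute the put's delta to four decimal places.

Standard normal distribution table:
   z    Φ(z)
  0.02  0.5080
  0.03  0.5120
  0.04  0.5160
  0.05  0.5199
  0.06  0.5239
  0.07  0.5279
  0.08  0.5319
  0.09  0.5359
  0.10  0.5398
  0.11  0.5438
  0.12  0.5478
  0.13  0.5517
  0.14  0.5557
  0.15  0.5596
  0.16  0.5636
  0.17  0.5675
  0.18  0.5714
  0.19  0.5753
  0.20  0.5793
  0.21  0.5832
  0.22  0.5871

-0.4345

T = 1.25;  σ√T = 0.3242
d₁ = [ln(158/159) + (0.031 − 0.039 + 0.29²/2)·1.25] / 0.3242 = [-0.0063 + 0.0426] / 0.3242 = 0.1118 which rounds to 0.11
N(d₁) = N(0.11) = 0.5438
Δ_put = exp(−qT)·(N(d₁) − 1) = 0.9524·(0.5438 − 1) = -0.4345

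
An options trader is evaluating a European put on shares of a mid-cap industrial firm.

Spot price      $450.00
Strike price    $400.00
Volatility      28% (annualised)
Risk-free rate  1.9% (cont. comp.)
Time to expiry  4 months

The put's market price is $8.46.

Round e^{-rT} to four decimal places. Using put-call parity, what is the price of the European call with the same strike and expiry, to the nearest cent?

e^(−rT) = e^(−0.019·0.3333) = 0.9937
Put-call parity: C − P = S − K·e^(−rT) = 450 − 400·0.9937 = 450 − 397.4800 = 52.5200
C = P + (C − P) = 8.46 + (52.5200) = 60.9800

$60.98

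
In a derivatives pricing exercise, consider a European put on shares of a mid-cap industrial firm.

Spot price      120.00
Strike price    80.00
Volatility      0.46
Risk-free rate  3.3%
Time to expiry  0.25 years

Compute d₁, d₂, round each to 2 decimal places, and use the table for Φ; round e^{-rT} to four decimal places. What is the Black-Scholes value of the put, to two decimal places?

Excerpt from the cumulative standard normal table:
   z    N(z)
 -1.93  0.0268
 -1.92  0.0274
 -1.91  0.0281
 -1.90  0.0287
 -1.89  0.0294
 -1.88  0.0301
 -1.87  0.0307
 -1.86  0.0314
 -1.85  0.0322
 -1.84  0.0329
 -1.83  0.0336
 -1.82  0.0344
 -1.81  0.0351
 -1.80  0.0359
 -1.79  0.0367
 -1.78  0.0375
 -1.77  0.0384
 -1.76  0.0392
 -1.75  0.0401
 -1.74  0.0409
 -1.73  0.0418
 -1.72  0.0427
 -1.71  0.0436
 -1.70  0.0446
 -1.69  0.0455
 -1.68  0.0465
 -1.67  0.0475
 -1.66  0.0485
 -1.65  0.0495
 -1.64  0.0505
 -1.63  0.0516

0.32

σ√T = 0.46·√0.25 = 0.2300
d₁ = [ln(120/80) + (0.033 + 0.46²/2)·0.25] / 0.2300 = [0.4055 + 0.0347] / 0.2300 = 1.9138 → 1.91
d₂ = d₁ − σ√T = 1.9138 − 0.2300 = 1.6838 → 1.68
e^(−rT) = e^(−0.033·0.25) = 0.9918
N(−d₂) = N(-1.68) = 0.0465;  N(−d₁) = N(-1.91) = 0.0281
P = 80·0.9918·0.0465 − 120·0.0281 = 3.6895 − 3.3720 = 0.3175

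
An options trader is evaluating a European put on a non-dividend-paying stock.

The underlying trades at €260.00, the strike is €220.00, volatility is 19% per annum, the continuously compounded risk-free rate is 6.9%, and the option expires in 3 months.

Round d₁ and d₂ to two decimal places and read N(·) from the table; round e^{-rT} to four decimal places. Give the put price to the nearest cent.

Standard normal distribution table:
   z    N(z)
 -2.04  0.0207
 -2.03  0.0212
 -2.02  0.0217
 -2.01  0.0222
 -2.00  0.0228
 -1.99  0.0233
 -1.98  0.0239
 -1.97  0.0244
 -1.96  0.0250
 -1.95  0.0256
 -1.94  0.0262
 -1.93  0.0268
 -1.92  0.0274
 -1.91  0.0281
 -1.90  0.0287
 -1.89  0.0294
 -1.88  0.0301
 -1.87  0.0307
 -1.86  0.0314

€0.30

T = 0.25;  σ√T = 0.0950
d₁ = [ln(260/220) + (0.069 + ½·0.19²)·0.25] / (σ√T) = (0.1671 + 0.0218) / 0.0950 = 1.9875 which rounds to 1.99
d₂ = 1.9875 − 0.0950 = 1.8925 which rounds to 1.89
e^(−rT) = e^(−0.069·0.25) = 0.9829
N(−d₂) = N(-1.89) = 0.0294;  N(−d₁) = N(-1.99) = 0.0233
P = 220·0.9829·0.0294 − 260·0.0233 = 6.3574 − 6.0580 = 0.2994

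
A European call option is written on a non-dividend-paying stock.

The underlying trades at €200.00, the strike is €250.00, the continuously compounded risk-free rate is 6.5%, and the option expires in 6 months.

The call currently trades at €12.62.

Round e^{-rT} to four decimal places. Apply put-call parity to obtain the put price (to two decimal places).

exp(−rT) = exp(−0.065·0.5) = 0.9680
Put-call parity: C − P = S − K·e^(−rT) = 200 − 250·0.9680 = 200 − 242.0000 = -42.0000
P = C − (C − P) = 12.62 − (-42.0000) = 54.6200

€54.62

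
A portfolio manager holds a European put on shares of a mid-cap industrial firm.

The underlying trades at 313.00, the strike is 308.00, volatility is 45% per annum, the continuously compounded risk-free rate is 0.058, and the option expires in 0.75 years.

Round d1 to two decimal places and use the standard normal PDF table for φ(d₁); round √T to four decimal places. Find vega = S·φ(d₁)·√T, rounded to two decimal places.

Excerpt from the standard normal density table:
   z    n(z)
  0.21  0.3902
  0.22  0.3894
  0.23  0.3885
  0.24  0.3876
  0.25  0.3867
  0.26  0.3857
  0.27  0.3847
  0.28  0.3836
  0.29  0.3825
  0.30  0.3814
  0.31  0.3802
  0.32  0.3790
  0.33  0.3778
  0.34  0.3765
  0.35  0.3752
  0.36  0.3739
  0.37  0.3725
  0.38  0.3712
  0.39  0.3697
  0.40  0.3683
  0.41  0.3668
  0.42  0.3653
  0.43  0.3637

101.70

σ√T = 0.45·√0.75 = 0.3897
ln(S/K) + (r + σ²/2)T = ln(313/308) + (0.058 + 0.45²/2)·0.75 = 0.0161 + 0.1194 = 0.1355
d₁ = 0.1355 / 0.3897 = 0.3478 ≈ 0.35
√T = √0.75 = 0.8660
φ(d₁) = φ(0.35) = 0.3752
vega = S·φ(d₁)·√T = 313·0.3752·0.8660 = 101.7010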